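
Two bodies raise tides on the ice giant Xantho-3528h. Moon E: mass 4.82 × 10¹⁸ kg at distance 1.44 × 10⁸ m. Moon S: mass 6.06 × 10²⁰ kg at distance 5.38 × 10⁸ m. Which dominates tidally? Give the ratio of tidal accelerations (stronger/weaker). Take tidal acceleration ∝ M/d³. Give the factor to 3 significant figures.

Moon S, by a factor of ≈ 2.41

Tidal stretch scales as M/d³; compute that for each body.
Moon E: (4.82 × 10¹⁸) / (1.44 × 10⁸)³ = 1.614 × 10⁻⁶
Moon S: (6.06 × 10²⁰) / (5.38 × 10⁸)³ = 3.892 × 10⁻⁶
Ratio (larger/smaller) = 2.41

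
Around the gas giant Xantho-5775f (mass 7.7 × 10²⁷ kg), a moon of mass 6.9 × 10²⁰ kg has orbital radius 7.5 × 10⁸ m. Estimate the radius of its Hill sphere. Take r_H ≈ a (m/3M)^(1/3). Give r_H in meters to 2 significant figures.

r_H ≈ a (m/3M)^(1/3)
    = (7.5 × 10⁸) × (6.9 × 10²⁰ / (3 × 7.7 × 10²⁷))^(1/3)
    = 2.3 × 10⁶ m

2.3 × 10⁶ m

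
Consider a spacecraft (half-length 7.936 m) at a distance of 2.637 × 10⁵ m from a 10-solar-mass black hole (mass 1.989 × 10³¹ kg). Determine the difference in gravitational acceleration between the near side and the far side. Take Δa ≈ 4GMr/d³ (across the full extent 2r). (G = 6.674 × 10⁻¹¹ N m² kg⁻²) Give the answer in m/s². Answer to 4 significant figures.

2.298 × 10⁶ m/s²

Near-to-far spans 2r, so the tidal difference is twice the near-to-center value: 4GMr/d³.
a_tidal = 4GMr/d³
        = 4 × (6.674 × 10⁻¹¹) × (1.989 × 10³¹) × (7.936) / (2.637 × 10⁵)³
        = 2.298 × 10⁶ m/s²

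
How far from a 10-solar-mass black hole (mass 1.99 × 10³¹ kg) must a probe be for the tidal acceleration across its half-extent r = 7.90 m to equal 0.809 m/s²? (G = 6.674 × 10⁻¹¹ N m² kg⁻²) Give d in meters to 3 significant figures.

2.96 × 10⁷ m

2GMr/d³ = a_tidal  ⇒  d = (2GMr / a_tidal)^(1/3)
d = (2 × 6.674×10⁻¹¹ × (1.99 × 10³¹) × (7.90) / (0.809))^(1/3)
  = 2.96 × 10⁷ m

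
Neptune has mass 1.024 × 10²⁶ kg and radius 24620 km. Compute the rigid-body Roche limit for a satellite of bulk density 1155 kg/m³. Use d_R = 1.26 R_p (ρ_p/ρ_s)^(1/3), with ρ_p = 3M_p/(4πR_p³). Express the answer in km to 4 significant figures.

34850 km

ρ_p = 3M_p/(4πR_p³) = 3 × (1.024 × 10²⁶) / (4π × (2.462 × 10⁷ m)³) = 1638 kg/m³
d_R = 1.26 × 24620 km × (1638/1155)^(1/3)
    = 34850 km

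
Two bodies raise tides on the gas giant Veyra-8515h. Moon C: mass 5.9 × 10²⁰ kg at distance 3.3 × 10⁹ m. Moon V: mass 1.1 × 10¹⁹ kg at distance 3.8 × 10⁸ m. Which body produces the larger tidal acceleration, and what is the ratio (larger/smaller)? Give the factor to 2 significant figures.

Tidal stretch scales as M/d³; compute that for each body.
Moon C: (5.9 × 10²⁰) / (3.3 × 10⁹)³ = 1.642 × 10⁻⁸
Moon V: (1.1 × 10¹⁹) / (3.8 × 10⁸)³ = 2.005 × 10⁻⁷
Ratio (larger/smaller) = 12

Moon V, by a factor of ≈ 12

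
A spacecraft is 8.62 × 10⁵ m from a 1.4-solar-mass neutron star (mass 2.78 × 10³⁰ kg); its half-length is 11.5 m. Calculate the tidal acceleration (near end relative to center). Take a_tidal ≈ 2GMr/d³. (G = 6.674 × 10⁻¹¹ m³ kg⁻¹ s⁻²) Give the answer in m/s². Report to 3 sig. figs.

Differencing GM/(d−r)² and GM/d² to first order in r/d gives 2GMr/d³.
Δg = 2GMr/d³
   = 2 × (6.674 × 10⁻¹¹) × (2.78 × 10³⁰) × (11.5) / (8.62 × 10⁵)³
   = 6.66 × 10³ m/s²

6.66 × 10³ m/s²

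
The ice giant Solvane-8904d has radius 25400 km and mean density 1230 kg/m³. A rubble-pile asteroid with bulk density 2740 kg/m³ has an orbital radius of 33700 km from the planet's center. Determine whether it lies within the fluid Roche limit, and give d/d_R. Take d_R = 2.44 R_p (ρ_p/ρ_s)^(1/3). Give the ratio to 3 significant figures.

inside; d/d_R ≈ 0.710

d_R = 2.44 × (25400 km) × (1230/2740)^(1/3) = 47450 km
d/d_R = (33700) / (47450) = 0.710
Since d/d_R < 1, the body is inside the Roche limit.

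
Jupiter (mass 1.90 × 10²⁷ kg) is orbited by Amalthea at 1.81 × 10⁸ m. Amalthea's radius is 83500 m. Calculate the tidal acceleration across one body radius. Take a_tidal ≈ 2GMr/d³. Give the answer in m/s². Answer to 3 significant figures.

3.57 × 10⁻³ m/s²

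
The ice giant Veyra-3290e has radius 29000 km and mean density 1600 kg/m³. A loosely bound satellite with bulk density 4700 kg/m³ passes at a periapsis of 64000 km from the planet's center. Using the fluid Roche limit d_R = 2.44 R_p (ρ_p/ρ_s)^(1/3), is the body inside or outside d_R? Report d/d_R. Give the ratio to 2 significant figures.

d_R = 2.44 × (29000 km) × (1600/4700)^(1/3) = 49410 km
d/d_R = (64000) / (49410) = 1.3
Since d/d_R > 1, the body is outside the Roche limit.

outside; d/d_R ≈ 1.3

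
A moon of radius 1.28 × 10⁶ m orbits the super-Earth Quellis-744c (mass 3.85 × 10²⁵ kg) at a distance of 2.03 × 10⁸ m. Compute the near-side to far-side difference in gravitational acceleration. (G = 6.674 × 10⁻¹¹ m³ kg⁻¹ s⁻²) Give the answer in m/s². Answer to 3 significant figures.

1.57 × 10⁻³ m/s²

Δa = 4GMr/d³
   = 4 × (6.674 × 10⁻¹¹) × (3.85 × 10²⁵) × (1.28 × 10⁶) / (2.03 × 10⁸)³
   = 1.57 × 10⁻³ m/s²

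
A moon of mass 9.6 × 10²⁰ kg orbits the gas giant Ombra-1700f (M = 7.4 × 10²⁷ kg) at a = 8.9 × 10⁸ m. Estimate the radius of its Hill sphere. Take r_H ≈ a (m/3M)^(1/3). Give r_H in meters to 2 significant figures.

3.1 × 10⁶ m

r_H ≈ a (m/3M)^(1/3)
    = (8.9 × 10⁸) × (9.6 × 10²⁰ / (3 × 7.4 × 10²⁷))^(1/3)
    = 3.1 × 10⁶ m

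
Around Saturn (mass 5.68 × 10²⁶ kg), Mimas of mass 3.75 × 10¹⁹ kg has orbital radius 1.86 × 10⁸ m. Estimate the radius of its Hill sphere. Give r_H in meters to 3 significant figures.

5.21 × 10⁵ m

r_H ≈ a (m/3M)^(1/3)
    = (1.86 × 10⁸) × (3.75 × 10¹⁹ / (3 × 5.68 × 10²⁶))^(1/3)
    = 5.21 × 10⁵ m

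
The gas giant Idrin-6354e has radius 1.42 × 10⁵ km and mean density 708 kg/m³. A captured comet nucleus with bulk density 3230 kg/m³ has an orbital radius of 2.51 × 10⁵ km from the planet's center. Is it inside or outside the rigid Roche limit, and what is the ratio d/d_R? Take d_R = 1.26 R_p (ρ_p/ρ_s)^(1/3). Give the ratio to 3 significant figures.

outside; d/d_R ≈ 2.33

d_R = 1.26 × (1.42 × 10⁵ km) × (708/3230)^(1/3) = 1.079 × 10⁵ km
d/d_R = (2.51 × 10⁵) / (1.079 × 10⁵) = 2.33
Since d/d_R > 1, the body is outside the Roche limit.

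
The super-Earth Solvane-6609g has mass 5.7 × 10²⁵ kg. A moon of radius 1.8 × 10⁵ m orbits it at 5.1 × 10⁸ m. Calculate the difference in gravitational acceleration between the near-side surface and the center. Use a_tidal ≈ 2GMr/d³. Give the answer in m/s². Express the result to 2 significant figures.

1.0 × 10⁻⁵ m/s²

The tidal stretch is the gradient of GM/d² times the body's extent r, hence the 1/d³ dependence.
Δa = 2GMr/d³
   = 2 × (6.674 × 10⁻¹¹) × (5.7 × 10²⁵) × (1.8 × 10⁵) / (5.1 × 10⁸)³
   = 1.0 × 10⁻⁵ m/s²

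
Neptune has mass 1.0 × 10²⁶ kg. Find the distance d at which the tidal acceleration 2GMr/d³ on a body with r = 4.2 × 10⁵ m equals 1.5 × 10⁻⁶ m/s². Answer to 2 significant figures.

1.6 × 10⁹ m

2GMr/d³ = a_tidal  ⇒  d = (2GMr / a_tidal)^(1/3)
d = (2 × 6.674×10⁻¹¹ × (1.0 × 10²⁶) × (4.2 × 10⁵) / (1.5 × 10⁻⁶))^(1/3)
  = 1.6 × 10⁹ m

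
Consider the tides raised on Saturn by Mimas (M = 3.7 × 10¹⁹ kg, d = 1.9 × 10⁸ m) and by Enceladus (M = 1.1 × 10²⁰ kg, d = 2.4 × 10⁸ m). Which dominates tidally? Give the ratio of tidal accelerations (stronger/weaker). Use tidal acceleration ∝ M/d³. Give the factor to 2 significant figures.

Tidal stretch scales as M/d³; compute that for each body.
Mimas: (3.7 × 10¹⁹) / (1.9 × 10⁸)³ = 5.394 × 10⁻⁶
Enceladus: (1.1 × 10²⁰) / (2.4 × 10⁸)³ = 7.957 × 10⁻⁶
Ratio (larger/smaller) = 1.5

Enceladus, by a factor of ≈ 1.5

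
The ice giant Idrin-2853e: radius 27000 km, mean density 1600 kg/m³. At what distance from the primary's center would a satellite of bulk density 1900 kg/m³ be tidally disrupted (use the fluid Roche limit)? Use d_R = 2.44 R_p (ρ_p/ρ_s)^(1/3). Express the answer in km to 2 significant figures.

62000 km

d_R = 2.44 × 27000 km × (1600/1900)^(1/3)
    = 62000 km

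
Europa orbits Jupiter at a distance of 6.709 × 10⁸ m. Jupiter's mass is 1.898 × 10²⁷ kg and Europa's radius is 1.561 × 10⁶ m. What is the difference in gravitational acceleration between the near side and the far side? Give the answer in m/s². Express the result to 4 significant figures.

2.619 × 10⁻³ m/s²

a_tidal = 4GMr/d³
        = 4 × (6.674 × 10⁻¹¹) × (1.898 × 10²⁷) × (1.561 × 10⁶) / (6.709 × 10⁸)³
        = 2.619 × 10⁻³ m/s²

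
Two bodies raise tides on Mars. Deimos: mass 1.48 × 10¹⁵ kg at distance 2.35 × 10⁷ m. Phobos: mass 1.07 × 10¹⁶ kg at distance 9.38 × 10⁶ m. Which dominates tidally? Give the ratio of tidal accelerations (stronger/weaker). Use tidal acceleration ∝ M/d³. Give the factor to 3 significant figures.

Phobos, by a factor of ≈ 114

Compare M/d³ for the two perturbers:
Deimos: (1.48 × 10¹⁵) / (2.35 × 10⁷)³ = 1.140 × 10⁻⁷
Phobos: (1.07 × 10¹⁶) / (9.38 × 10⁶)³ = 1.297 × 10⁻⁵
Ratio (larger/smaller) = 114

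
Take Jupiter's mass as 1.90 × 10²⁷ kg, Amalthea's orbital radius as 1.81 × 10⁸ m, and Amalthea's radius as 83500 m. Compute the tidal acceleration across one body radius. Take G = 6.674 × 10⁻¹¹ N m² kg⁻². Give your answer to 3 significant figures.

Since r ≪ d, expand the inverse-square field across one radius to get the leading 2GMr/d³ term.
Δg = 2GMr/d³
   = 2 × (6.674 × 10⁻¹¹) × (1.90 × 10²⁷) × (83500) / (1.81 × 10⁸)³
   = 3.57 × 10⁻³ m/s²

3.57 × 10⁻³ m/s²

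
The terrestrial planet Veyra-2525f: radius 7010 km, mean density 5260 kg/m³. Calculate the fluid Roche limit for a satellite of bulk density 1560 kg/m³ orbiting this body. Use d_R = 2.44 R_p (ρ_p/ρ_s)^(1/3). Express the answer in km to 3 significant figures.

25600 km

d_R = 2.44 × 7010 km × (5260/1560)^(1/3)
    = 25600 km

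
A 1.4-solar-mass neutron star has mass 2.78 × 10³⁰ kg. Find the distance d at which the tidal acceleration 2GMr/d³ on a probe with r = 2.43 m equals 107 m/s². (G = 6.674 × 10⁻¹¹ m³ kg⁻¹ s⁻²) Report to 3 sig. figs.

2.03 × 10⁶ m

2GMr/d³ = a_tidal  ⇒  d = (2GMr / a_tidal)^(1/3)
d = (2 × 6.674×10⁻¹¹ × (2.78 × 10³⁰) × (2.43) / (107))^(1/3)
  = 2.03 × 10⁶ m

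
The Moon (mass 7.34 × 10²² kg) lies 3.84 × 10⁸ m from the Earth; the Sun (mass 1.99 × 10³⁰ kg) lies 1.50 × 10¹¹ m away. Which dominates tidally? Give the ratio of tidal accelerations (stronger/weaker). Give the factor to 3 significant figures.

Tidal acceleration ∝ M/d³, so compare M/d³ for each.
The Moon: (7.34 × 10²²) / (3.84 × 10⁸)³ = 1.296 × 10⁻³
The Sun: (1.99 × 10³⁰) / (1.50 × 10¹¹)³ = 5.896 × 10⁻⁴
Ratio (larger/smaller) = 2.20

The Moon, by a factor of ≈ 2.20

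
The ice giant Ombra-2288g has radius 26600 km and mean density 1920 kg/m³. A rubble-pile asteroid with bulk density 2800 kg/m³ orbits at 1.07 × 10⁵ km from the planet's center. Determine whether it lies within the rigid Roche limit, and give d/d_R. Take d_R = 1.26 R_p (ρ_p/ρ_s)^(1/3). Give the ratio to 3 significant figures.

d_R = 1.26 × (26600 km) × (1920/2800)^(1/3) = 29560 km
d/d_R = (1.07 × 10⁵) / (29560) = 3.62
Since d/d_R > 1, the body is outside the Roche limit.

outside; d/d_R ≈ 3.62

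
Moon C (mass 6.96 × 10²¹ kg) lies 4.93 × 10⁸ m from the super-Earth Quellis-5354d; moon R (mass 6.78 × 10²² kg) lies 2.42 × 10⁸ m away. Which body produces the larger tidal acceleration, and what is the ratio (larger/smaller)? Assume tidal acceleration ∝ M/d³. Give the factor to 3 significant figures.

Moon R, by a factor of ≈ 82.4

The tide-raising term goes as M/d³ (the gradient of a 1/d² field).
Moon C: (6.96 × 10²¹) / (4.93 × 10⁸)³ = 5.809 × 10⁻⁵
Moon R: (6.78 × 10²²) / (2.42 × 10⁸)³ = 4.784 × 10⁻³
Ratio (larger/smaller) = 82.4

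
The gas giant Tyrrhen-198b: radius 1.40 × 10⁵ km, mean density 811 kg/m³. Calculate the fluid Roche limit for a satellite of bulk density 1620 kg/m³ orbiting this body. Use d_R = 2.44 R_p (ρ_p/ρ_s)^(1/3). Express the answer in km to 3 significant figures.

2.71 × 10⁵ km

d_R = 2.44 × 1.40 × 10⁵ km × (811/1620)^(1/3)
    = 2.71 × 10⁵ km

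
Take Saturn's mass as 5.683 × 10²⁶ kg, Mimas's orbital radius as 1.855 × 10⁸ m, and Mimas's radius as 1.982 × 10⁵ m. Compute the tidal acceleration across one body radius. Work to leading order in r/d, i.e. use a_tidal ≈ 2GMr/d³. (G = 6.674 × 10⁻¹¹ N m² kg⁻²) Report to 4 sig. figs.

Δg = 2GMr/d³
   = 2 × (6.674 × 10⁻¹¹) × (5.683 × 10²⁶) × (1.982 × 10⁵) / (1.855 × 10⁸)³
   = 2.355 × 10⁻³ m/s²

2.355 × 10⁻³ m/s²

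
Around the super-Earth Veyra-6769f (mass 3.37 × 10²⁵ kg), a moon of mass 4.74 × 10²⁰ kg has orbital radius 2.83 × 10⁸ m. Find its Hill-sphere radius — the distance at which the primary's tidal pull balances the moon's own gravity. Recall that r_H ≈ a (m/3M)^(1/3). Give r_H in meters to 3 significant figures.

r_H ≈ a (m/3M)^(1/3)
    = (2.83 × 10⁸) × (4.74 × 10²⁰ / (3 × 3.37 × 10²⁵))^(1/3)
    = 4.74 × 10⁶ m

4.74 × 10⁶ m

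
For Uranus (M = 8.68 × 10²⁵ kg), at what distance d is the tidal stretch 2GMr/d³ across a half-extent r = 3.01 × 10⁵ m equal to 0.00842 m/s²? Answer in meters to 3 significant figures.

7.45 × 10⁷ m

2GMr/d³ = a_tidal  ⇒  d = (2GMr / a_tidal)^(1/3)
d = (2 × 6.674×10⁻¹¹ × (8.68 × 10²⁵) × (3.01 × 10⁵) / (0.00842))^(1/3)
  = 7.45 × 10⁷ m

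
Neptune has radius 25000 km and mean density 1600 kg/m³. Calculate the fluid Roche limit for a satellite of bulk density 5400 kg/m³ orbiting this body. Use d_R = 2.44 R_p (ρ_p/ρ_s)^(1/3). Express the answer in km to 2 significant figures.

41000 km

d_R = 2.44 × 25000 km × (1600/5400)^(1/3)
    = 41000 km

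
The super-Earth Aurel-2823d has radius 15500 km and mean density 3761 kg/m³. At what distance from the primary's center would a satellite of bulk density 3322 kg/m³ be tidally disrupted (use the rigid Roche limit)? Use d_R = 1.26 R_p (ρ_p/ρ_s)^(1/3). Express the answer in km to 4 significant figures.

d_R = 1.26 × 15500 km × (3761/3322)^(1/3)
    = 20350 km

20350 km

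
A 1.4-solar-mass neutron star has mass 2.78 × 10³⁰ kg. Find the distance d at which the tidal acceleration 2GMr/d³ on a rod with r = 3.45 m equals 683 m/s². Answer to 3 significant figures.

2GMr/d³ = a_tidal  ⇒  d = (2GMr / a_tidal)^(1/3)
d = (2 × 6.674×10⁻¹¹ × (2.78 × 10³⁰) × (3.45) / (683))^(1/3)
  = 1.23 × 10⁶ m

1.23 × 10⁶ m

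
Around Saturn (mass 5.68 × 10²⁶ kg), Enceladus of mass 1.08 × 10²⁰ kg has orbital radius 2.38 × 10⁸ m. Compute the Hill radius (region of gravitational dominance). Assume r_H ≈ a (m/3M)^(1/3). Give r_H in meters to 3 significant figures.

9.49 × 10⁵ m

r_H ≈ a (m/3M)^(1/3)
    = (2.38 × 10⁸) × (1.08 × 10²⁰ / (3 × 5.68 × 10²⁶))^(1/3)
    = 9.49 × 10⁵ m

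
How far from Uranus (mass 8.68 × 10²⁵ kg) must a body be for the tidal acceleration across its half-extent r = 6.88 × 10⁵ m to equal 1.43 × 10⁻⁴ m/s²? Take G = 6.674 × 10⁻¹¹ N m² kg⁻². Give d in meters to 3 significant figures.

2GMr/d³ = a_tidal  ⇒  d = (2GMr / a_tidal)^(1/3)
d = (2 × 6.674×10⁻¹¹ × (8.68 × 10²⁵) × (6.88 × 10⁵) / (1.43 × 10⁻⁴))^(1/3)
  = 3.82 × 10⁸ m

3.82 × 10⁸ m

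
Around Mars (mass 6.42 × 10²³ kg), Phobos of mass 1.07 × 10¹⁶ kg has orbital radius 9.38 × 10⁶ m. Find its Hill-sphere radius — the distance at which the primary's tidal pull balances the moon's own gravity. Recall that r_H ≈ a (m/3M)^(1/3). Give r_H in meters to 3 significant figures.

1.66 × 10⁴ m

r_H ≈ a (m/3M)^(1/3)
    = (9.38 × 10⁶) × (1.07 × 10¹⁶ / (3 × 6.42 × 10²³))^(1/3)
    = 1.66 × 10⁴ m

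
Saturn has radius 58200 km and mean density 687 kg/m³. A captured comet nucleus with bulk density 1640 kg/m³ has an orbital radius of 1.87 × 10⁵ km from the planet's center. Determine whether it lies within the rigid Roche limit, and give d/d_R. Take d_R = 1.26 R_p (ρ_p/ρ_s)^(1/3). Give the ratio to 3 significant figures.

outside; d/d_R ≈ 3.41

d_R = 1.26 × (58200 km) × (687/1640)^(1/3) = 54870 km
d/d_R = (1.87 × 10⁵) / (54870) = 3.41
Since d/d_R > 1, the body is outside the Roche limit.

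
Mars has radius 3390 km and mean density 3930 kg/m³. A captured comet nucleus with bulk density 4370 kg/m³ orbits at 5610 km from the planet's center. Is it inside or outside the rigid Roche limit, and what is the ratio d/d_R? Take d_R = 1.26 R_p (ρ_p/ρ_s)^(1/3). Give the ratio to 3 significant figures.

outside; d/d_R ≈ 1.36

d_R = 1.26 × (3390 km) × (3930/4370)^(1/3) = 4123 km
d/d_R = (5610) / (4123) = 1.36
Since d/d_R > 1, the body is outside the Roche limit.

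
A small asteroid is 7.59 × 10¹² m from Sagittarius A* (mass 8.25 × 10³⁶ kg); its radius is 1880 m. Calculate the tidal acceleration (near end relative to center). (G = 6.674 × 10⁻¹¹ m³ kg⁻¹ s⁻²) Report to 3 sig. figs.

Δa = 2GMr/d³
   = 2 × (6.674 × 10⁻¹¹) × (8.25 × 10³⁶) × (1880) / (7.59 × 10¹²)³
   = 4.73 × 10⁻⁹ m/s²

4.73 × 10⁻⁹ m/s²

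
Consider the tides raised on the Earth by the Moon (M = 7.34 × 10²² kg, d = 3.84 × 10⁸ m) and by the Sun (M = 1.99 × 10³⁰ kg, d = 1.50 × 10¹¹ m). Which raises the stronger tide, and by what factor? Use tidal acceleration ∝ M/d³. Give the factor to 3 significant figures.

The Moon, by a factor of ≈ 2.20

Tidal acceleration ∝ M/d³, so compare M/d³ for each.
The Moon: (7.34 × 10²²) / (3.84 × 10⁸)³ = 1.296 × 10⁻³
The Sun: (1.99 × 10³⁰) / (1.50 × 10¹¹)³ = 5.896 × 10⁻⁴
Ratio (larger/smaller) = 2.20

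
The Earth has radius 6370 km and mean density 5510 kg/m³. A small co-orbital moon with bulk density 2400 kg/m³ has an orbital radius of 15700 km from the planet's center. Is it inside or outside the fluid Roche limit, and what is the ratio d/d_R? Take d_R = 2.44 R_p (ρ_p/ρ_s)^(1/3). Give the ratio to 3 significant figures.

inside; d/d_R ≈ 0.766

d_R = 2.44 × (6370 km) × (5510/2400)^(1/3) = 20500 km
d/d_R = (15700) / (20500) = 0.766
Since d/d_R < 1, the body is inside the Roche limit.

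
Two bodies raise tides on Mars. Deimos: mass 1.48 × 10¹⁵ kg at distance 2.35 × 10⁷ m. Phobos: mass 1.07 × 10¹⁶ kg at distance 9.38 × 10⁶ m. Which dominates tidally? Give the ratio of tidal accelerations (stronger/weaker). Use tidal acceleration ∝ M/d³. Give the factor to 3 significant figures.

Phobos, by a factor of ≈ 114

Tidal acceleration ∝ M/d³, so compare M/d³ for each.
Deimos: (1.48 × 10¹⁵) / (2.35 × 10⁷)³ = 1.140 × 10⁻⁷
Phobos: (1.07 × 10¹⁶) / (9.38 × 10⁶)³ = 1.297 × 10⁻⁵
Ratio (larger/smaller) = 114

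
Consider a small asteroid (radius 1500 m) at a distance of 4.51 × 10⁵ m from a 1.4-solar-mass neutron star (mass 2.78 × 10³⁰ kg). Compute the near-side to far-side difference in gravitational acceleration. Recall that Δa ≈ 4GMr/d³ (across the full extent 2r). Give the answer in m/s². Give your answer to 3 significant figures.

Differencing GM/(d−r)² and GM/(d+r)² to first order in r/d gives 4GMr/d³.
Δg = 4GMr/d³
   = 4 × (6.674 × 10⁻¹¹) × (2.78 × 10³⁰) × (1500) / (4.51 × 10⁵)³
   = 1.21 × 10⁷ m/s²

1.21 × 10⁷ m/s²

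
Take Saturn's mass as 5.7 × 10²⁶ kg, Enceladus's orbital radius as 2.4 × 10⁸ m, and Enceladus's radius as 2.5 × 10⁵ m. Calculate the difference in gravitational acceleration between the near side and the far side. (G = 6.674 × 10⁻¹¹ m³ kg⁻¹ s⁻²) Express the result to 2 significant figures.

a_tidal = 4GMr/d³
        = 4 × (6.674 × 10⁻¹¹) × (5.7 × 10²⁶) × (2.5 × 10⁵) / (2.4 × 10⁸)³
        = 2.8 × 10⁻³ m/s²

2.8 × 10⁻³ m/s²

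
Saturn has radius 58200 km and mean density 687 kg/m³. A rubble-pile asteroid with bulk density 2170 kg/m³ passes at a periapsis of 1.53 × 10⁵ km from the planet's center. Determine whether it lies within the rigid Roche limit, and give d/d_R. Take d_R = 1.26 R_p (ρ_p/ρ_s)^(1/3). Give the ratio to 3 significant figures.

outside; d/d_R ≈ 3.06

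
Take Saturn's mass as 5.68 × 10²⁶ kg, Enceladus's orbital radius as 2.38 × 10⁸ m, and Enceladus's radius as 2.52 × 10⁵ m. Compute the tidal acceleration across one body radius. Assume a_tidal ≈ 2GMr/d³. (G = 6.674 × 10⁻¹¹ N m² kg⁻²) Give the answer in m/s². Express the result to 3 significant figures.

1.42 × 10⁻³ m/s²

The tidal stretch is the gradient of GM/d² times the body's extent r, hence the 1/d³ dependence.
Δg = 2GMr/d³
   = 2 × (6.674 × 10⁻¹¹) × (5.68 × 10²⁶) × (2.52 × 10⁵) / (2.38 × 10⁸)³
   = 1.42 × 10⁻³ m/s²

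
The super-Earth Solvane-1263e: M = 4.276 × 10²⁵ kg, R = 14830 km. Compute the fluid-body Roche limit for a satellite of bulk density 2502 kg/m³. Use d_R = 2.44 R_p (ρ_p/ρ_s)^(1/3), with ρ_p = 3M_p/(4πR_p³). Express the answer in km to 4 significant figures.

ρ_p = 3M_p/(4πR_p³) = 3 × (4.276 × 10²⁵) / (4π × (1.483 × 10⁷ m)³) = 3130 kg/m³
d_R = 2.44 × 14830 km × (3130/2502)^(1/3)
    = 38990 km

38990 km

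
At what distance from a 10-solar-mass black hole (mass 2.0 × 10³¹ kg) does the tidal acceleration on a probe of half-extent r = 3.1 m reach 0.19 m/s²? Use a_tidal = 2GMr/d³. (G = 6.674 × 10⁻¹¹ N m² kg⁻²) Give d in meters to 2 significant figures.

2GMr/d³ = a_tidal  ⇒  d = (2GMr / a_tidal)^(1/3)
d = (2 × 6.674×10⁻¹¹ × (2.0 × 10³¹) × (3.1) / (0.19))^(1/3)
  = 3.5 × 10⁷ m

3.5 × 10⁷ m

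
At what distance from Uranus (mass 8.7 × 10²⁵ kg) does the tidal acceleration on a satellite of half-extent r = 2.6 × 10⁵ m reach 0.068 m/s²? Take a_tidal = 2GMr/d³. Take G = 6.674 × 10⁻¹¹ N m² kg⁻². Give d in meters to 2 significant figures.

3.5 × 10⁷ m

2GMr/d³ = a_tidal  ⇒  d = (2GMr / a_tidal)^(1/3)
d = (2 × 6.674×10⁻¹¹ × (8.7 × 10²⁵) × (2.6 × 10⁵) / (0.068))^(1/3)
  = 3.5 × 10⁷ m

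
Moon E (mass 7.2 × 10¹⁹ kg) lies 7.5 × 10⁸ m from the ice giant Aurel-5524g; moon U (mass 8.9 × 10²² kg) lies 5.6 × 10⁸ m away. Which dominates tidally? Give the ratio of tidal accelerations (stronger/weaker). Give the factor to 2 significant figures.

Tidal acceleration ∝ M/d³, so compare M/d³ for each.
Moon E: (7.2 × 10¹⁹) / (7.5 × 10⁸)³ = 1.707 × 10⁻⁷
Moon U: (8.9 × 10²²) / (5.6 × 10⁸)³ = 5.068 × 10⁻⁴
Ratio (larger/smaller) = 3000

Moon U, by a factor of ≈ 3000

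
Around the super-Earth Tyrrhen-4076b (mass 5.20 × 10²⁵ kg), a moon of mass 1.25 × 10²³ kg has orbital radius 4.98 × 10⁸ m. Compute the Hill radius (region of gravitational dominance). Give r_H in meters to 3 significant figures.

r_H ≈ a (m/3M)^(1/3)
    = (4.98 × 10⁸) × (1.25 × 10²³ / (3 × 5.20 × 10²⁵))^(1/3)
    = 4.63 × 10⁷ m

4.63 × 10⁷ m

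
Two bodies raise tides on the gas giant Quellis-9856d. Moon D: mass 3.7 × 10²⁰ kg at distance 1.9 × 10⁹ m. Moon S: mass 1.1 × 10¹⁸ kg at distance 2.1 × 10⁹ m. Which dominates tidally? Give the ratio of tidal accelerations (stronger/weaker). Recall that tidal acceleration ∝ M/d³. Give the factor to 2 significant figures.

Compare M/d³ for the two perturbers:
Moon D: (3.7 × 10²⁰) / (1.9 × 10⁹)³ = 5.394 × 10⁻⁸
Moon S: (1.1 × 10¹⁸) / (2.1 × 10⁹)³ = 1.188 × 10⁻¹⁰
Ratio (larger/smaller) = 450

Moon D, by a factor of ≈ 450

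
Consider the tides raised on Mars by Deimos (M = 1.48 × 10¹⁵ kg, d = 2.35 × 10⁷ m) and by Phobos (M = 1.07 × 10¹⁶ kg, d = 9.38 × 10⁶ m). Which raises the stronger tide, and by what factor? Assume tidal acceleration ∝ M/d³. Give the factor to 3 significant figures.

Phobos, by a factor of ≈ 114

Tidal stretch scales as M/d³; compute that for each body.
Deimos: (1.48 × 10¹⁵) / (2.35 × 10⁷)³ = 1.140 × 10⁻⁷
Phobos: (1.07 × 10¹⁶) / (9.38 × 10⁶)³ = 1.297 × 10⁻⁵
Ratio (larger/smaller) = 114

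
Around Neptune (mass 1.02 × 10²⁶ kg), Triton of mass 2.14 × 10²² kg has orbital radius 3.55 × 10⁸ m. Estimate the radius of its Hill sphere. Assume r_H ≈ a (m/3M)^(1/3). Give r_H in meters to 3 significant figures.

1.46 × 10⁷ m

r_H ≈ a (m/3M)^(1/3)
    = (3.55 × 10⁸) × (2.14 × 10²² / (3 × 1.02 × 10²⁶))^(1/3)
    = 1.46 × 10⁷ m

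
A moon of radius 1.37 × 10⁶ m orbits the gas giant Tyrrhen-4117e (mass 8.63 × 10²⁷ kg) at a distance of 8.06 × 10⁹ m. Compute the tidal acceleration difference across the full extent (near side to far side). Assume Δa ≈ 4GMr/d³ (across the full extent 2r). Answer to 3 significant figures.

6.03 × 10⁻⁶ m/s²

Differencing GM/(d−r)² and GM/(d+r)² to first order in r/d gives 4GMr/d³.
Δg = 4GMr/d³
   = 4 × (6.674 × 10⁻¹¹) × (8.63 × 10²⁷) × (1.37 × 10⁶) / (8.06 × 10⁹)³
   = 6.03 × 10⁻⁶ m/s²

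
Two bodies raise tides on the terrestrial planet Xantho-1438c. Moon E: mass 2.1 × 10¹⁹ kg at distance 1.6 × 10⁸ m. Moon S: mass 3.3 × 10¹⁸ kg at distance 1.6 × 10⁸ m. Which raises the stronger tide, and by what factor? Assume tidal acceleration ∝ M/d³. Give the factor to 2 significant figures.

Compare M/d³ for the two perturbers:
Moon E: (2.1 × 10¹⁹) / (1.6 × 10⁸)³ = 5.127 × 10⁻⁶
Moon S: (3.3 × 10¹⁸) / (1.6 × 10⁸)³ = 8.057 × 10⁻⁷
Ratio (larger/smaller) = 6.4

Moon E, by a factor of ≈ 6.4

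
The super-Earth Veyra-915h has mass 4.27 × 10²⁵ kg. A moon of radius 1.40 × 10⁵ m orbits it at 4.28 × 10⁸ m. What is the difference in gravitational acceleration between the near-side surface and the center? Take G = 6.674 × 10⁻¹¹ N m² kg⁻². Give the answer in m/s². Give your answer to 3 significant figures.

a_tidal = 2GMr/d³
        = 2 × (6.674 × 10⁻¹¹) × (4.27 × 10²⁵) × (1.40 × 10⁵) / (4.28 × 10⁸)³
        = 1.02 × 10⁻⁵ m/s²

1.02 × 10⁻⁵ m/s²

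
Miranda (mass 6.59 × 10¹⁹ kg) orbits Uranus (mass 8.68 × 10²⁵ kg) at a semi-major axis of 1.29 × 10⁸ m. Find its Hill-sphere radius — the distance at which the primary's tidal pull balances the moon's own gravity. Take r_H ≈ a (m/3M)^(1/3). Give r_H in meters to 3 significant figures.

r_H ≈ a (m/3M)^(1/3)
    = (1.29 × 10⁸) × (6.59 × 10¹⁹ / (3 × 8.68 × 10²⁵))^(1/3)
    = 8.16 × 10⁵ m

8.16 × 10⁵ m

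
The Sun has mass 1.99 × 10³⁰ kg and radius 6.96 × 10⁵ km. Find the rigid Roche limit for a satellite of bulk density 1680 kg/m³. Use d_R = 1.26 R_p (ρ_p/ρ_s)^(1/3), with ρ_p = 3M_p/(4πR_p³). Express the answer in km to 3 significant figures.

8.27 × 10⁵ km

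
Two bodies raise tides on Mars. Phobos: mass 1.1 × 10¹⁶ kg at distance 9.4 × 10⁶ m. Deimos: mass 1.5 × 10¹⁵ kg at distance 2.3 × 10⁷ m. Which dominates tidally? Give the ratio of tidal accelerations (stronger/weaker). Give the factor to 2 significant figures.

Phobos, by a factor of ≈ 110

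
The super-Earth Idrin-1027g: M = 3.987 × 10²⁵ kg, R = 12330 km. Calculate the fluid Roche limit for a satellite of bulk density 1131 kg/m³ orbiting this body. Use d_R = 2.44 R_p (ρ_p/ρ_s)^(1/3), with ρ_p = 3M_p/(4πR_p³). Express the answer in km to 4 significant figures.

49630 km

ρ_p = 3M_p/(4πR_p³) = 3 × (3.987 × 10²⁵) / (4π × (1.233 × 10⁷ m)³) = 5078 kg/m³
d_R = 2.44 × 12330 km × (5078/1131)^(1/3)
    = 49630 km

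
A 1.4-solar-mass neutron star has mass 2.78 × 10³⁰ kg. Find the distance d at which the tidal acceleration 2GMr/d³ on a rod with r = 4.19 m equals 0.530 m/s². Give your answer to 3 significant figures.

2GMr/d³ = a_tidal  ⇒  d = (2GMr / a_tidal)^(1/3)
d = (2 × 6.674×10⁻¹¹ × (2.78 × 10³⁰) × (4.19) / (0.530))^(1/3)
  = 1.43 × 10⁷ m

1.43 × 10⁷ m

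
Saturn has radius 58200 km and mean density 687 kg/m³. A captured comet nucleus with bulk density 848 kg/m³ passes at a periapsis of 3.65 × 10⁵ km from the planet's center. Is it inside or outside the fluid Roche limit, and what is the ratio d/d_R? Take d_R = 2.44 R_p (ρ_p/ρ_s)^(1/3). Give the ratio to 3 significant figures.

d_R = 2.44 × (58200 km) × (687/848)^(1/3) = 1.324 × 10⁵ km
d/d_R = (3.65 × 10⁵) / (1.324 × 10⁵) = 2.76
Since d/d_R > 1, the body is outside the Roche limit.

outside; d/d_R ≈ 2.76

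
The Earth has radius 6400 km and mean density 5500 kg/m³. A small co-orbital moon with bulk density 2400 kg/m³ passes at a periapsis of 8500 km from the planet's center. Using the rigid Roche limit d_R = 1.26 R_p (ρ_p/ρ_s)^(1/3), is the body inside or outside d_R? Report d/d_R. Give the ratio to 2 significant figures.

inside; d/d_R ≈ 0.80

d_R = 1.26 × (6400 km) × (5500/2400)^(1/3) = 10630 km
d/d_R = (8500) / (10630) = 0.80
Since d/d_R < 1, the body is inside the Roche limit.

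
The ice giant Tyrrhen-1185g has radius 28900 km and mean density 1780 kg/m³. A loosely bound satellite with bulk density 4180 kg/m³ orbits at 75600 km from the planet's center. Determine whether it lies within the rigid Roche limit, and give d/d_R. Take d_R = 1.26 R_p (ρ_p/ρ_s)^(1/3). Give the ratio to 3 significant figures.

d_R = 1.26 × (28900 km) × (1780/4180)^(1/3) = 27400 km
d/d_R = (75600) / (27400) = 2.76
Since d/d_R > 1, the body is outside the Roche limit.

outside; d/d_R ≈ 2.76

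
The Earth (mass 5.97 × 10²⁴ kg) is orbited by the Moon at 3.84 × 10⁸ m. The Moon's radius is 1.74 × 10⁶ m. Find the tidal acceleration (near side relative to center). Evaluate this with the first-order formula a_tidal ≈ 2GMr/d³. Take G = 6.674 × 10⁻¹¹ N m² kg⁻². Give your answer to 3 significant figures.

The tidal stretch is the gradient of GM/d² times the body's extent r, hence the 1/d³ dependence.
Δg = 2GMr/d³
   = 2 × (6.674 × 10⁻¹¹) × (5.97 × 10²⁴) × (1.74 × 10⁶) / (3.84 × 10⁸)³
   = 2.45 × 10⁻⁵ m/s²

2.45 × 10⁻⁵ m/s²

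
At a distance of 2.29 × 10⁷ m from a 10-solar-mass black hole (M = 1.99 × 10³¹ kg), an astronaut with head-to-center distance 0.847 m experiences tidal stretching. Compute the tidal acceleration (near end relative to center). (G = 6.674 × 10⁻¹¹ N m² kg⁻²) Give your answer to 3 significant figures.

1.87 × 10⁻¹ m/s²

Δa = 2GMr/d³
   = 2 × (6.674 × 10⁻¹¹) × (1.99 × 10³¹) × (0.847) / (2.29 × 10⁷)³
   = 1.87 × 10⁻¹ m/s²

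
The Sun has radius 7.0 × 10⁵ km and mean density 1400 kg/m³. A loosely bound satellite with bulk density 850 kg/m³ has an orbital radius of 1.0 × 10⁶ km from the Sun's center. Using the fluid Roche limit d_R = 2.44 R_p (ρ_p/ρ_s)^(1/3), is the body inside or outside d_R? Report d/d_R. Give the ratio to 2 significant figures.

inside; d/d_R ≈ 0.50

d_R = 2.44 × (7.0 × 10⁵ km) × (1400/850)^(1/3) = 2.017 × 10⁶ km
d/d_R = (1.0 × 10⁶) / (2.017 × 10⁶) = 0.50
Since d/d_R < 1, the body is inside the Roche limit.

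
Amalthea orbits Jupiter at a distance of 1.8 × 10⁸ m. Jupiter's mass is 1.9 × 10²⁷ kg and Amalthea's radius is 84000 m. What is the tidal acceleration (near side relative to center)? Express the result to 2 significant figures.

Δg = 2GMr/d³
   = 2 × (6.674 × 10⁻¹¹) × (1.9 × 10²⁷) × (84000) / (1.8 × 10⁸)³
   = 3.7 × 10⁻³ m/s²

3.7 × 10⁻³ m/s²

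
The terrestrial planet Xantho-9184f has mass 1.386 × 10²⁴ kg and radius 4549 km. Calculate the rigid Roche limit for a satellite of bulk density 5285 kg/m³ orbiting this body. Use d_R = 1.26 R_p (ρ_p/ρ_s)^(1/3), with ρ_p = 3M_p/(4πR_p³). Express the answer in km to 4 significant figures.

5003 km

ρ_p = 3M_p/(4πR_p³) = 3 × (1.386 × 10²⁴) / (4π × (4.549 × 10⁶ m)³) = 3515 kg/m³
d_R = 1.26 × 4549 km × (3515/5285)^(1/3)
    = 5003 km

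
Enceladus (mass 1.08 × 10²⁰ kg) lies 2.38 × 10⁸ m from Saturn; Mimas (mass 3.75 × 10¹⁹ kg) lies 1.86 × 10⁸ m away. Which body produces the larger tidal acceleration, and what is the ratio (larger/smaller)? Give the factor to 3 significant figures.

Tidal stretch scales as M/d³; compute that for each body.
Enceladus: (1.08 × 10²⁰) / (2.38 × 10⁸)³ = 8.011 × 10⁻⁶
Mimas: (3.75 × 10¹⁹) / (1.86 × 10⁸)³ = 5.828 × 10⁻⁶
Ratio (larger/smaller) = 1.37

Enceladus, by a factor of ≈ 1.37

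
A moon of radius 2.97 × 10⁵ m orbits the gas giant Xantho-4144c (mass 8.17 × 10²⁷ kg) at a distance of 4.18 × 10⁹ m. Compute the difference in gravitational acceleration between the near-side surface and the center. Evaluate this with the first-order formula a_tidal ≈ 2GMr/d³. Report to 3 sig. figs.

4.43 × 10⁻⁶ m/s²

Since r ≪ d, expand the inverse-square field across one radius to get the leading 2GMr/d³ term.
Δg = 2GMr/d³
   = 2 × (6.674 × 10⁻¹¹) × (8.17 × 10²⁷) × (2.97 × 10⁵) / (4.18 × 10⁹)³
   = 4.43 × 10⁻⁶ m/s²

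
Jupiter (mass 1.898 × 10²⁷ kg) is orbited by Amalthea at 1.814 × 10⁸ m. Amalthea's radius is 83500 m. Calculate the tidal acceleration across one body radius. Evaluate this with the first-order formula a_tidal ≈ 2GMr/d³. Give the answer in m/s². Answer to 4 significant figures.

3.544 × 10⁻³ m/s²

Δg = 2GMr/d³
   = 2 × (6.674 × 10⁻¹¹) × (1.898 × 10²⁷) × (83500) / (1.814 × 10⁸)³
   = 3.544 × 10⁻³ m/s²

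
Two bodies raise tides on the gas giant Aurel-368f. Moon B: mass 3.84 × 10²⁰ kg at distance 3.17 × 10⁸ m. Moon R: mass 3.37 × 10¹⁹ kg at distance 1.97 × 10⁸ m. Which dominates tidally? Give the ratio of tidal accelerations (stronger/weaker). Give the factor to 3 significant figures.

Compare M/d³ for the two perturbers:
Moon B: (3.84 × 10²⁰) / (3.17 × 10⁸)³ = 1.205 × 10⁻⁵
Moon R: (3.37 × 10¹⁹) / (1.97 × 10⁸)³ = 4.408 × 10⁻⁶
Ratio (larger/smaller) = 2.73

Moon B, by a factor of ≈ 2.73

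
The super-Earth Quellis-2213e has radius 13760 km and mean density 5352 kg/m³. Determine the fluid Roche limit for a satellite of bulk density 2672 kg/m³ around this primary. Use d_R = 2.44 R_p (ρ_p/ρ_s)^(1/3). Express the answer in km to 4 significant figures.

d_R = 2.44 × 13760 km × (5352/2672)^(1/3)
    = 42320 km

42320 km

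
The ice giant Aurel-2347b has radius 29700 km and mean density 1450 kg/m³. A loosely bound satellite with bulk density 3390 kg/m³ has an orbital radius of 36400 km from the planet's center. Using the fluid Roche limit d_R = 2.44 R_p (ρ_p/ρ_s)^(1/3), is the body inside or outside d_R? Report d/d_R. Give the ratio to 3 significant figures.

d_R = 2.44 × (29700 km) × (1450/3390)^(1/3) = 54600 km
d/d_R = (36400) / (54600) = 0.667
Since d/d_R < 1, the body is inside the Roche limit.

inside; d/d_R ≈ 0.667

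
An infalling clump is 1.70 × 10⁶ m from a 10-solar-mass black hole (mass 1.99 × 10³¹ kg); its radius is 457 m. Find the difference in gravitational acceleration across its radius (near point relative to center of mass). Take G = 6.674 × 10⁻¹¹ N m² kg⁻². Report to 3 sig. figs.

Δg = 2GMr/d³
   = 2 × (6.674 × 10⁻¹¹) × (1.99 × 10³¹) × (457) / (1.70 × 10⁶)³
   = 2.47 × 10⁵ m/s²

2.47 × 10⁵ m/s²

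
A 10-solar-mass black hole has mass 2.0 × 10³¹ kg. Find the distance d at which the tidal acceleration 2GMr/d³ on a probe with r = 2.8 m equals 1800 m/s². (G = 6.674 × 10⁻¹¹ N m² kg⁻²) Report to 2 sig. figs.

1.6 × 10⁶ m

2GMr/d³ = a_tidal  ⇒  d = (2GMr / a_tidal)^(1/3)
d = (2 × 6.674×10⁻¹¹ × (2.0 × 10³¹) × (2.8) / (1800))^(1/3)
  = 1.6 × 10⁶ m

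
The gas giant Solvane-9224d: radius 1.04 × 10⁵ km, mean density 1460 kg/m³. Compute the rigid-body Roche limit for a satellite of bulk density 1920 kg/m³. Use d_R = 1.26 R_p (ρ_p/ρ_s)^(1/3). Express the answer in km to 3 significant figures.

1.20 × 10⁵ km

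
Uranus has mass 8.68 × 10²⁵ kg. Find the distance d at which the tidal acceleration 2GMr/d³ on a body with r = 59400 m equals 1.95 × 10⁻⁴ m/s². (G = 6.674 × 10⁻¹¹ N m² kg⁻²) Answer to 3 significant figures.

1.52 × 10⁸ m

2GMr/d³ = a_tidal  ⇒  d = (2GMr / a_tidal)^(1/3)
d = (2 × 6.674×10⁻¹¹ × (8.68 × 10²⁵) × (59400) / (1.95 × 10⁻⁴))^(1/3)
  = 1.52 × 10⁸ m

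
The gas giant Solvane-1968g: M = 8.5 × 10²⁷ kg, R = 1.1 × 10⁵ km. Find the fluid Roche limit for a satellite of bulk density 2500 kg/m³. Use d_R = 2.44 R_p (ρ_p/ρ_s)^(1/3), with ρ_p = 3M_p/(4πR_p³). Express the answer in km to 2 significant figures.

ρ_p = 3M_p/(4πR_p³) = 3 × (8.5 × 10²⁷) / (4π × (1.1 × 10⁸ m)³) = 1500 kg/m³
d_R = 2.44 × 1.1 × 10⁵ km × (1500/2500)^(1/3)
    = 2.3 × 10⁵ km

2.3 × 10⁵ km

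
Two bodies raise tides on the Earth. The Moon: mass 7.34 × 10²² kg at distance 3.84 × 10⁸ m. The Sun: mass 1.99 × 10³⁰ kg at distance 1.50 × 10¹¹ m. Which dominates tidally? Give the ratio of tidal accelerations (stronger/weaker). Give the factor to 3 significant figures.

The Moon, by a factor of ≈ 2.20

Tidal stretch scales as M/d³; compute that for each body.
The Moon: (7.34 × 10²²) / (3.84 × 10⁸)³ = 1.296 × 10⁻³
The Sun: (1.99 × 10³⁰) / (1.50 × 10¹¹)³ = 5.896 × 10⁻⁴
Ratio (larger/smaller) = 2.20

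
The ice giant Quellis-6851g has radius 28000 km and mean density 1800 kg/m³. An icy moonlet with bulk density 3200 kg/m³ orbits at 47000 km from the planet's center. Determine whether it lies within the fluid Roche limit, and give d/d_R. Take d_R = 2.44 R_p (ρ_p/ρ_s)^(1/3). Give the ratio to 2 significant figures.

d_R = 2.44 × (28000 km) × (1800/3200)^(1/3) = 56400 km
d/d_R = (47000) / (56400) = 0.83
Since d/d_R < 1, the body is inside the Roche limit.

inside; d/d_R ≈ 0.83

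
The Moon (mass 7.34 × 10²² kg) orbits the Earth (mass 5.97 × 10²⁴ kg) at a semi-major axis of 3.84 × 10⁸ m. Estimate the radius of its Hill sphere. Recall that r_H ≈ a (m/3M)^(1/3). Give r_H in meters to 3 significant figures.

6.15 × 10⁷ m

r_H ≈ a (m/3M)^(1/3)
    = (3.84 × 10⁸) × (7.34 × 10²² / (3 × 5.97 × 10²⁴))^(1/3)
    = 6.15 × 10⁷ m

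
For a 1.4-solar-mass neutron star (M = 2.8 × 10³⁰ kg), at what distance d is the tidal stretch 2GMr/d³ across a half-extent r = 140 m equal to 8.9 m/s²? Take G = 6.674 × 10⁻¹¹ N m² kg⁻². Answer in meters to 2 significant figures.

1.8 × 10⁷ m

2GMr/d³ = a_tidal  ⇒  d = (2GMr / a_tidal)^(1/3)
d = (2 × 6.674×10⁻¹¹ × (2.8 × 10³⁰) × (140) / (8.9))^(1/3)
  = 1.8 × 10⁷ m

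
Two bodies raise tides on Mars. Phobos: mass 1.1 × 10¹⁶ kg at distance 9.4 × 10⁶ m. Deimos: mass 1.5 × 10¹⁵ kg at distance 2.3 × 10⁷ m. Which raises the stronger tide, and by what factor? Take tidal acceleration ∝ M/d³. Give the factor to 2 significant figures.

The tide-raising term goes as M/d³ (the gradient of a 1/d² field).
Phobos: (1.1 × 10¹⁶) / (9.4 × 10⁶)³ = 1.324 × 10⁻⁵
Deimos: (1.5 × 10¹⁵) / (2.3 × 10⁷)³ = 1.233 × 10⁻⁷
Ratio (larger/smaller) = 110

Phobos, by a factor of ≈ 110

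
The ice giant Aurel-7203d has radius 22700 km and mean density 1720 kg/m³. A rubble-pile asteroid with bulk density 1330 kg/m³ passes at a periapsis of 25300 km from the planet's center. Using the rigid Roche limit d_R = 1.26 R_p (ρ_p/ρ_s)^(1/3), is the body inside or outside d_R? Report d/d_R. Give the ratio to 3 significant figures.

d_R = 1.26 × (22700 km) × (1720/1330)^(1/3) = 31160 km
d/d_R = (25300) / (31160) = 0.812
Since d/d_R < 1, the body is inside the Roche limit.

inside; d/d_R ≈ 0.812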